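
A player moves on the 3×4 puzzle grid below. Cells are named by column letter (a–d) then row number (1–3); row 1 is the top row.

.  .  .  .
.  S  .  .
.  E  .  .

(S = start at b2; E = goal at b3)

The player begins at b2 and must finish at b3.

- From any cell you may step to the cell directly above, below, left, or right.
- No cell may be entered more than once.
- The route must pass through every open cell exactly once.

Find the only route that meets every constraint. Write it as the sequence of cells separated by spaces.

Need to visit all 12 open cells exactly once, starting at b2 and ending at b3.
Cell d1 has only two open neighbours (d2 and c1), so the path must pass straight through it: one of those is the cell it's entered from and the other is where it exits.
Route from b2: right 1 to c2, down 1 to c3, right 1 to d3, up 2 to d1, left 3 to a1, down 2 to a3, right 1 to b3 — 11 moves in all.
Check: all 12 open cells covered.

b2 c2 c3 d3 d2 d1 c1 b1 a1 a2 a3 b3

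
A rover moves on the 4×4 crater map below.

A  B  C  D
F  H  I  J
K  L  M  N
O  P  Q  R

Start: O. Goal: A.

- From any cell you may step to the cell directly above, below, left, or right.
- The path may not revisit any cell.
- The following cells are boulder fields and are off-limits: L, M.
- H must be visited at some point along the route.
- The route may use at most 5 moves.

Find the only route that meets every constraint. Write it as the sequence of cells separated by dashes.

O - K - F - H - B - A

The 5-move cap with required stops at H leaves no slack for detours.
Route from O: up 2 to F, right 1 to H, up 1 to B, left 1 to A — 5 moves in all.
Check: all required cells visited; 5 ≤ 5 moves.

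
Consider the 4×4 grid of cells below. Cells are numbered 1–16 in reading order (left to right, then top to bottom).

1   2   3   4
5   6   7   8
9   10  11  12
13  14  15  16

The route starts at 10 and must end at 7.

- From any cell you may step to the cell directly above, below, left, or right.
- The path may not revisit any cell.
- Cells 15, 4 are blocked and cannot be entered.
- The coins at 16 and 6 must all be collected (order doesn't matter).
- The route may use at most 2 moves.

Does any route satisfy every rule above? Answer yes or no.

no

16 must be visited but has only one open neighbour (12), and it is neither the start nor the goal — the route would have to enter and leave through 12, re-entering it.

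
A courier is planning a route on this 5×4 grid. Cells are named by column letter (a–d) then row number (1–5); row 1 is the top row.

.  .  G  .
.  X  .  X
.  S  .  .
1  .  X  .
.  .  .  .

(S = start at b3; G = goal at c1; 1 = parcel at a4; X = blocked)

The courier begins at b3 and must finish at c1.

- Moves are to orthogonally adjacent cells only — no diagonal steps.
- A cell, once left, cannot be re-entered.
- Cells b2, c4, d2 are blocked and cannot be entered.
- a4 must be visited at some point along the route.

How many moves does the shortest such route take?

7

Any route passes through a4 somewhere between b3 and c1. Summing Manhattan distances along the two legs (b3 → a4 → c1) gives a lower bound of 2 + 5 = 7 moves.
A route of 7 moves achieves this: b3 → b4 → a4 → a3 → a2 → a1 → b1 → c1.
Since 7 matches the lower bound, it is optimal.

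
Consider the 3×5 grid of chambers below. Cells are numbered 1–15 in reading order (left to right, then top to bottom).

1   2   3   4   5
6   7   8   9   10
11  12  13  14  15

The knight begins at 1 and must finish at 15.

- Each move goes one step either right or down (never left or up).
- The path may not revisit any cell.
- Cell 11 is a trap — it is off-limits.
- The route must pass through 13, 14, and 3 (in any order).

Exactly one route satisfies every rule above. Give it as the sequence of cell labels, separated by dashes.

1 - 2 - 3 - 8 - 13 - 14 - 15

Moves only go right or down, so the column and row indices never decrease.
Route from 1: right 2 to 3, down 2 to 13, right 2 to 15 — 6 moves in all.
Check: all required cells visited.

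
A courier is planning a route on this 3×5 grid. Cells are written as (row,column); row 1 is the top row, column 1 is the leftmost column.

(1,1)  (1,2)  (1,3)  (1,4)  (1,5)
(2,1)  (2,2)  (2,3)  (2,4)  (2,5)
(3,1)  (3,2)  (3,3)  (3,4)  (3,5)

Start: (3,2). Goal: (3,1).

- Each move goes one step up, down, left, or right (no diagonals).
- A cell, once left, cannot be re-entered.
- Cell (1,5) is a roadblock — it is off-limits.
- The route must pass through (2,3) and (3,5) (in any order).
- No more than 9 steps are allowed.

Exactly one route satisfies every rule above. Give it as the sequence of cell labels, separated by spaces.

Any route must reach (2,3) and (3,5) and still end at (3,1) within 9 moves, so the order of the required stops is forced.
Route from (3,2): right 3 to (3,5), up 1 to (2,5), left 4 to (2,1), down 1 to (3,1) — 9 moves in all.
Check: all required cells visited; 9 ≤ 9 moves.

(3,2) (3,3) (3,4) (3,5) (2,5) (2,4) (2,3) (2,2) (2,1) (3,1)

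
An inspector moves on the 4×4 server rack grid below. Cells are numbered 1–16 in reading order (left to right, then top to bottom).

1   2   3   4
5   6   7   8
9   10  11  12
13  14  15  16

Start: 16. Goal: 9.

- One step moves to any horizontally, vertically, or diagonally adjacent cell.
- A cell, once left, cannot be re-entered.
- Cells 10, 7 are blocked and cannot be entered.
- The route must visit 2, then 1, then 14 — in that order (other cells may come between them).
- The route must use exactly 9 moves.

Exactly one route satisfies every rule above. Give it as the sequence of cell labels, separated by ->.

16 -> 12 -> 8 -> 3 -> 2 -> 1 -> 6 -> 11 -> 14 -> 9

The waypoints must appear in the order 2, 1, 14, with no cell reused.
Route from 16: 2× up (reaching 8), up-left to 3, 2× left (reaching 1), 2× down-right (reaching 11), down-left to 14, up-left to 9 — 9 moves in all.
Check: order respected (2 at step 4, 1 at step 5, 14 at step 8); 9 moves as required.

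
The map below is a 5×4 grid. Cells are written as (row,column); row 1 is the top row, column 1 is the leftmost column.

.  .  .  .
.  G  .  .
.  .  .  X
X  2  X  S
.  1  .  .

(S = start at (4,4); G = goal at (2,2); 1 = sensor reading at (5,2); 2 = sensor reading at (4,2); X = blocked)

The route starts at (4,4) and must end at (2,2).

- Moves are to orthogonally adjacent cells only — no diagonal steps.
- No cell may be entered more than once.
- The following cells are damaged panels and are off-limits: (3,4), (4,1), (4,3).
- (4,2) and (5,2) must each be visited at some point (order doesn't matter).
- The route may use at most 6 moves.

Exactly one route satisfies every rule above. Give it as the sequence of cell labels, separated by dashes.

(4,4) - (5,4) - (5,3) - (5,2) - (4,2) - (3,2) - (2,2)

The budget equals the shortest possible length, so every move has to be on a shortest route through the required cells.
Route from (4,4): down to (5,4), 2× left (reaching (5,2)), 3× up (reaching (2,2)) — 6 moves in all.
Check: all required cells visited; 6 ≤ 6 moves.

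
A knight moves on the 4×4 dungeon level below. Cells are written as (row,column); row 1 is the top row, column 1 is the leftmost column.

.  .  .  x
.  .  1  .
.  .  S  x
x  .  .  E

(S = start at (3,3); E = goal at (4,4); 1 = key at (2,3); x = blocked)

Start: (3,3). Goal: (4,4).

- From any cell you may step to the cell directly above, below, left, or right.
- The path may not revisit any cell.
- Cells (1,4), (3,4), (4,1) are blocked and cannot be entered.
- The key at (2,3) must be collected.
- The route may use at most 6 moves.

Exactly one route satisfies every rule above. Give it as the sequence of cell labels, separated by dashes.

The 6-move cap with required stops at (2,3) leaves no slack for detours.
Route from (3,3): up to (2,3), left to (2,2), 2× down (reaching (4,2)), 2× right (reaching (4,4)) — 6 moves in all.
Check: all required cells visited; 6 ≤ 6 moves.

(3,3) - (2,3) - (2,2) - (3,2) - (4,2) - (4,3) - (4,4)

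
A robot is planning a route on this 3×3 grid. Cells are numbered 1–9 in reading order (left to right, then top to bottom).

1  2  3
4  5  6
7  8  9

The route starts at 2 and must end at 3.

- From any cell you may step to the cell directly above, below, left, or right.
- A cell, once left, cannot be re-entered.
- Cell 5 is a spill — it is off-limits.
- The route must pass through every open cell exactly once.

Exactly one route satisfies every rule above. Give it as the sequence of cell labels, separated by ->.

Need to visit all 8 open cells exactly once, starting at 2 and ending at 3.
Cell 7 has only two open neighbours (4 and 8), so the path must pass straight through it: one of those is the cell it's entered from and the other is where it exits.
Route from 2: left to 1, 2× down (reaching 7), 2× right (reaching 9), 2× up (reaching 3) — 7 moves in all.
Check: all 8 open cells covered.

2 -> 1 -> 4 -> 7 -> 8 -> 9 -> 6 -> 3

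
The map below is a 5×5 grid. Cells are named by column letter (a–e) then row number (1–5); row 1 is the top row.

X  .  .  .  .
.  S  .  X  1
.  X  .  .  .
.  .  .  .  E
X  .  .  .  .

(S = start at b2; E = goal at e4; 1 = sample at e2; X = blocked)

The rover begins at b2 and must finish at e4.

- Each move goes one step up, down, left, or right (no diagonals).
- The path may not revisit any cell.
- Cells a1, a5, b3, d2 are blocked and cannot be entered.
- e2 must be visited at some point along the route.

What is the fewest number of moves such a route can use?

Any route passes through e2 somewhere between b2 and e4. Summing Manhattan distances along the two legs (b2 → e2 → e4) gives a lower bound of 3 + 2 = 5 moves.
That bound ignores the blocked cells. Measuring each leg by the fewest moves that actually steer around them (b2→e2: 5; e2→e4: 2) raises the lower bound to 7.
A route of 7 moves exists: b2 → b1 → c1 → d1 → e1 → e2 → e3 → e4.
Since 7 matches that lower bound, it is optimal.

7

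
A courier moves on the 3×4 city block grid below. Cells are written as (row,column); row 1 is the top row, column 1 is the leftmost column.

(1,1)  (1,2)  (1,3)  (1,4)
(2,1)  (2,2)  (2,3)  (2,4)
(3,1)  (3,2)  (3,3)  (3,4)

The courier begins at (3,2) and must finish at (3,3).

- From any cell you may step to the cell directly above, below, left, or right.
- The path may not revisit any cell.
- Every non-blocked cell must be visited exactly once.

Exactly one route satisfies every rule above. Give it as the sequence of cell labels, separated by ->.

(3,2) -> (3,1) -> (2,1) -> (1,1) -> (1,2) -> (2,2) -> (2,3) -> (1,3) -> (1,4) -> (2,4) -> (3,4) -> (3,3)

Need to visit all 12 open cells exactly once, starting at (3,2) and ending at (3,3).
Route from (3,2): left to (3,1), 2× up (reaching (1,1)), right to (1,2), down to (2,2), right to (2,3), up to (1,3), right to (1,4), 2× down (reaching (3,4)), left to (3,3) — 11 moves in all.
Check: all 12 open cells covered.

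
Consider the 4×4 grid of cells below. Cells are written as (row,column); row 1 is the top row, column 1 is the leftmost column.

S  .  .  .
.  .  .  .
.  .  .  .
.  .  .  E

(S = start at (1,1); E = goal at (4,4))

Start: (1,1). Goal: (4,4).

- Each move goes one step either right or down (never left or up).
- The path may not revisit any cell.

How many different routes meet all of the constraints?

A right/down-only route from (1,1) to (4,4) makes exactly 3 down-moves and 3 right-moves in some order.
With no other constraints that would be C(6,3) = 20 routes.
That gives 20 routes.

20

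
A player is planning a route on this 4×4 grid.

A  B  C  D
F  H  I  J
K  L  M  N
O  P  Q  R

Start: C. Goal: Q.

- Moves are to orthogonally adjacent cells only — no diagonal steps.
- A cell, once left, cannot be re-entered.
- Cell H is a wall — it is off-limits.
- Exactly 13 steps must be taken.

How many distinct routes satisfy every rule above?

Need simple routes of exactly 13 moves from C to Q (Manhattan distance 3, so 5 moves are spent on a detour and 5 undoing it).
Enumerating: C B A F K O P L M I J N R Q.
That gives 1 route.

1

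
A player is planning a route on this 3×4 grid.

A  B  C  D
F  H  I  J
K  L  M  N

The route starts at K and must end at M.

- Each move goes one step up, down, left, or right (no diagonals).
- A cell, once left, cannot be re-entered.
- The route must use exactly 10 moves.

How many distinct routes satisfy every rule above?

5

Need simple routes of exactly 10 moves from K to M (Manhattan distance 2, so 4 moves are spent on a detour and 4 undoing it).
Enumerating: K F A B H I C D J N M | K F A B C D J I H L M | K L H F A B C I J N M | K L H F A B C D J N M | K L H F A B C D J I M.
That gives 5 routes.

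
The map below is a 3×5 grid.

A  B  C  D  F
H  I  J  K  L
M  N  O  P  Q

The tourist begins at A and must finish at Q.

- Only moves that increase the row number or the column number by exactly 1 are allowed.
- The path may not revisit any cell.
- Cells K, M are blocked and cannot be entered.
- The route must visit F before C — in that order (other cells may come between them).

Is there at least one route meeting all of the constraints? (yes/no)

C lies to the left of F, so going from F to C would need a leftward move — but moves only go right/down, so F cannot be visited before C.

no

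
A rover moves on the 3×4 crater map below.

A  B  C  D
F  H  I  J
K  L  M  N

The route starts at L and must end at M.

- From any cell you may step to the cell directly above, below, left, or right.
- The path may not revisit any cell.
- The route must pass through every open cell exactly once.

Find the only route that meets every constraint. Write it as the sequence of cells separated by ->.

L -> K -> F -> A -> B -> H -> I -> C -> D -> J -> N -> M

Need to visit all 12 open cells exactly once, starting at L and ending at M.
Cell D has only two open neighbours (J and C), so the path must pass straight through it: one of those is the cell it's entered from and the other is where it exits.
Route from L: left to K, 2× up (reaching A), right to B, down to H, right to I, up to C, right to D, 2× down (reaching N), left to M — 11 moves in all.
Check: all 12 open cells covered.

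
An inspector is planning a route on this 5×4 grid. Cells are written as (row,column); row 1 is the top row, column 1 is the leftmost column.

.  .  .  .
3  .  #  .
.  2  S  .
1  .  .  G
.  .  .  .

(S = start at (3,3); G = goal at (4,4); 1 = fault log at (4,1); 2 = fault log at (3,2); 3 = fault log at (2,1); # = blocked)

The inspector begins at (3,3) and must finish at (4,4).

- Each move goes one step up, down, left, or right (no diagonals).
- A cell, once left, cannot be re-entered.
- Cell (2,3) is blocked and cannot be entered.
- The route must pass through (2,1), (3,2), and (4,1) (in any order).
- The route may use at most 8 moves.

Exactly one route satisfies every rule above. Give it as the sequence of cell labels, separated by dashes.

(3,3) - (3,2) - (2,2) - (2,1) - (3,1) - (4,1) - (4,2) - (4,3) - (4,4)

The budget equals the shortest possible length, so every move has to be on a shortest route through the required cells.
Route from (3,3): left to (3,2), up to (2,2), left to (2,1), 2× down (reaching (4,1)), 3× right (reaching (4,4)) — 8 moves in all.
Check: all required cells visited; 8 ≤ 8 moves.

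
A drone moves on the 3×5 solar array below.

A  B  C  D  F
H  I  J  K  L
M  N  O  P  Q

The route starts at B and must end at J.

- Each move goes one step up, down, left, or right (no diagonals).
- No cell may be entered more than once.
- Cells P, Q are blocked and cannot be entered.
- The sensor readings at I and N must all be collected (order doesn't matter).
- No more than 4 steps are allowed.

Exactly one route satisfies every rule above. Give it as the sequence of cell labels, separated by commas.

The 4-move cap with required stops at I, N leaves no slack for detours.
Route from B: 2× down (reaching N), right to O, up to J — 4 moves in all.
Check: all required cells visited; 4 ≤ 4 moves.

B, I, N, O, J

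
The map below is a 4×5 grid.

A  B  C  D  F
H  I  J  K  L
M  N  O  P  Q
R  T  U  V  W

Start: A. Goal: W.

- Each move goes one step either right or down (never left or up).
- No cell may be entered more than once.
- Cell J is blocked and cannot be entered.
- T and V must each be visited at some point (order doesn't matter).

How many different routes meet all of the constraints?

A right/down-only route from A to W makes exactly 3 down-moves and 4 right-moves in some order.
With no other constraints that would be C(7,3) = 35 routes.
A monotone route can only reach the required cells in the order T, V, so split there and multiply the segment counts (each segment already excludes blocked cells): A→T: 4; T→V: 1; V→W: 1; product = 4.
That gives 4 routes.

4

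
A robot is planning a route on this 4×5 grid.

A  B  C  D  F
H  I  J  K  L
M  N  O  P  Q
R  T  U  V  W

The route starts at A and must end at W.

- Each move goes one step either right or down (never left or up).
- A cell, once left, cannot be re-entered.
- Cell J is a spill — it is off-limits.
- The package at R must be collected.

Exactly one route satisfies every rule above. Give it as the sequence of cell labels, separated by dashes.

Moves only go right or down, so the column and row indices never decrease.
Route from A: 3× down (reaching R), 4× right (reaching W) — 7 moves in all.
Check: all required cells visited.

A - H - M - R - T - U - V - W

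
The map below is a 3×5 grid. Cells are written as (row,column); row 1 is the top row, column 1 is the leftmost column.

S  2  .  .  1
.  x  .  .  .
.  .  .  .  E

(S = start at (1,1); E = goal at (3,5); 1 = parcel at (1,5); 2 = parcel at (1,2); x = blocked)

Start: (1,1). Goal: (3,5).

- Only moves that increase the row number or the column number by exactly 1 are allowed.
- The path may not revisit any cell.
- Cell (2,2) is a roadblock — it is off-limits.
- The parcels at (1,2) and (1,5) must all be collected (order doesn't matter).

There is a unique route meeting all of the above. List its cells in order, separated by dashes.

(1,1) - (1,2) - (1,3) - (1,4) - (1,5) - (2,5) - (3,5)

Moves only go right or down, so the column and row indices never decrease.
Route from (1,1): 4× right (reaching (1,5)), 2× down (reaching (3,5)) — 6 moves in all.
Check: all required cells visited.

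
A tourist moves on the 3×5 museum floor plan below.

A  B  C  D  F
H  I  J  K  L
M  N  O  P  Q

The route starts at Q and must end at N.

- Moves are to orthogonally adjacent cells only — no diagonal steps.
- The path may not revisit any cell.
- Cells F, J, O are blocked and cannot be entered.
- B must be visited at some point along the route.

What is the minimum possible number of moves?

Any route passes through B somewhere between Q and N. Summing Manhattan distances along the two legs (Q → B → N) gives a lower bound of 5 + 2 = 7 moves.
A route of 7 moves achieves this: Q → L → K → D → C → B → I → N.
Since 7 matches the lower bound, it is optimal.

7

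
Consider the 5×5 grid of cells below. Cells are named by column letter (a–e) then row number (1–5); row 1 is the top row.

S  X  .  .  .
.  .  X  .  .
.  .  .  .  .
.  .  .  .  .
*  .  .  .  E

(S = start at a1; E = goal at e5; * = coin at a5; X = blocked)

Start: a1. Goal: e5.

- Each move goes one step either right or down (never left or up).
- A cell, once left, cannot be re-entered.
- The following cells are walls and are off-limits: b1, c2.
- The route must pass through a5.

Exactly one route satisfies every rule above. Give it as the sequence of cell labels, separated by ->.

Moves only go right or down, so the column and row indices never decrease.
Route from a1: 4× down (reaching a5), 4× right (reaching e5) — 8 moves in all.
Check: all required cells visited.

a1 -> a2 -> a3 -> a4 -> a5 -> b5 -> c5 -> d5 -> e5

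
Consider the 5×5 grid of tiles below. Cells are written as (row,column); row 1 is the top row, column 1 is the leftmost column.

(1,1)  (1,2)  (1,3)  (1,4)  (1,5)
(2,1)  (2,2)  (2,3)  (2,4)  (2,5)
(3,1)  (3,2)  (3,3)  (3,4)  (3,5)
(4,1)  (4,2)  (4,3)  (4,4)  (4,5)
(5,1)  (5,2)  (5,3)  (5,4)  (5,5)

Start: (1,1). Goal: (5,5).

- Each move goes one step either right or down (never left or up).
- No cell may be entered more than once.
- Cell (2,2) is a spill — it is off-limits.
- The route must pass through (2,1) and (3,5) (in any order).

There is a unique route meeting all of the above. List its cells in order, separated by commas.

(1,1), (2,1), (3,1), (3,2), (3,3), (3,4), (3,5), (4,5), (5,5)

Moves only go right or down, so the column and row indices never decrease.
Route from (1,1): down 2 to (3,1), right 4 to (3,5), down 2 to (5,5) — 8 moves in all.
Check: all required cells visited.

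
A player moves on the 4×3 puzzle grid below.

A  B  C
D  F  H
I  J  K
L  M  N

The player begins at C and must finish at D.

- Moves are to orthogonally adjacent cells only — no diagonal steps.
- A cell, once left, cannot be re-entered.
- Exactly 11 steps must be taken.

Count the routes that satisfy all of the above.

Need simple routes of exactly 11 moves from C to D (Manhattan distance 3, so 4 moves are spent on a detour and 4 undoing it).
Enumerating: C H K N M L I J F B A D.
That gives 1 route.

1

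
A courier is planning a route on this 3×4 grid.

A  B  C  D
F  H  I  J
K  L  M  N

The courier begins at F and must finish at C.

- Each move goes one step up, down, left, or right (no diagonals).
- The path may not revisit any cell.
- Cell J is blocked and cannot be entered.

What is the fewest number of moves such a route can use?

3

The Manhattan distance from F to C is |2−1| + |1−3| = 3, so at least 3 moves are needed.
A route of 3 moves achieves this: F → A → B → C.
Since 3 matches the lower bound, it is optimal.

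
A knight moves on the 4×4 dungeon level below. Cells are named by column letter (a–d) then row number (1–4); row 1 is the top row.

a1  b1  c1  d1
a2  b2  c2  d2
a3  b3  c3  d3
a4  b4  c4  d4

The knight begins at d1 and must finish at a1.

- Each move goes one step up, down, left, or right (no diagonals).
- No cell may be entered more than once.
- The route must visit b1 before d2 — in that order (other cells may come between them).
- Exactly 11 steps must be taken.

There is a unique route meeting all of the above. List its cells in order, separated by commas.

The waypoints must appear in the order b1, d2, with no cell reused.
Route from d1: 2× left (reaching b1), down to b2, 2× right (reaching d2), down to d3, 3× left (reaching a3), 2× up (reaching a1) — 11 moves in all.
Check: order respected (b1 at step 2, d2 at step 5); 11 moves as required.

d1, c1, b1, b2, c2, d2, d3, c3, b3, a3, a2, a1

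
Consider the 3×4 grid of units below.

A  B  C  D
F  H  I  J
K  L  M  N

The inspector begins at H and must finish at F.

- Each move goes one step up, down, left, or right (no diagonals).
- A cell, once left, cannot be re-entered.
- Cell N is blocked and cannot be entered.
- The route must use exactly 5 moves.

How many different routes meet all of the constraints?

Need simple routes of exactly 5 moves from H to F (Manhattan distance 1, so 2 moves are spent on a detour and 2 undoing it).
Enumerating: H I C B A F | H I M L K F.
That gives 2 routes.

2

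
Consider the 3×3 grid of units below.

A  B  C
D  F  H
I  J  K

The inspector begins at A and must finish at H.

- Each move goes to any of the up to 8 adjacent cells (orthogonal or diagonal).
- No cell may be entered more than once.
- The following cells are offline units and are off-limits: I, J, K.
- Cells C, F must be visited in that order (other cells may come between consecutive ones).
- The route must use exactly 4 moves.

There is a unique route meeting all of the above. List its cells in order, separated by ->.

A -> B -> C -> F -> H

The waypoints must appear in the order C, F, with no cell reused.
Route from A: right 2 to C, down-left 1 to F, right 1 to H — 4 moves in all.
Check: order respected (C at step 2, F at step 3); 4 moves as required.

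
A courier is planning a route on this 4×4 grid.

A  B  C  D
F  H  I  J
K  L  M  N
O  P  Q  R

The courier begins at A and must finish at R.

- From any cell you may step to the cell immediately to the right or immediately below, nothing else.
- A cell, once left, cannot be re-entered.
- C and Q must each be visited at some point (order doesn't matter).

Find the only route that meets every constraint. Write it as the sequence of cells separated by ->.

Moves only go right or down, so the column and row indices never decrease.
Route from A: 2× right (reaching C), 3× down (reaching Q), right to R — 6 moves in all.
Check: all required cells visited.

A -> B -> C -> I -> M -> Q -> R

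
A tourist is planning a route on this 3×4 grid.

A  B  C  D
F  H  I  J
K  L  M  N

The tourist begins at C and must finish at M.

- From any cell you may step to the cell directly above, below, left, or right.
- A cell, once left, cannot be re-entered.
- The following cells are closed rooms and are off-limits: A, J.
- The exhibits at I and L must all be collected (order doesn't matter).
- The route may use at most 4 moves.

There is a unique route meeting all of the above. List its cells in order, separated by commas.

C, I, H, L, M

The budget equals the shortest possible length, so every move has to be on a shortest route through the required cells.
Route from C: down to I, left to H, down to L, right to M — 4 moves in all.
Check: all required cells visited; 4 ≤ 4 moves.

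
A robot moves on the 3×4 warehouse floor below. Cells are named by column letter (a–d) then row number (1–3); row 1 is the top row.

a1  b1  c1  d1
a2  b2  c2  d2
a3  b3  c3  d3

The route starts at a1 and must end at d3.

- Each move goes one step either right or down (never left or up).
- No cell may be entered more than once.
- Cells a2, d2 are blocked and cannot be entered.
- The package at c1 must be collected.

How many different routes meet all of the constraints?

1

A right/down-only route from a1 to d3 makes exactly 2 down-moves and 3 right-moves in some order.
With no other constraints that would be C(5,2) = 10 routes.
Split at c1 and multiply the segment counts (each segment already excludes blocked cells): a1→c1: 1; c1→d3: 1; product = 1.
That gives 1 route.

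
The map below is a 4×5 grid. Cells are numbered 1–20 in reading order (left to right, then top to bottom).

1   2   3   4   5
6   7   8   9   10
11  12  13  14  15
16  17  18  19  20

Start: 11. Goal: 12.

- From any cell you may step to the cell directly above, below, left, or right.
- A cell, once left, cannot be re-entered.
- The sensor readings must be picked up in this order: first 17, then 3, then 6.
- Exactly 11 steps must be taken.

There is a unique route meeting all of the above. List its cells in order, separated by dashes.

The waypoints must appear in the order 17, 3, 6, with no cell reused.
Route from 11: down to 16, 2× right (reaching 18), 3× up (reaching 3), 2× left (reaching 1), down to 6, right to 7, down to 12 — 11 moves in all.
Check: order respected (17 at step 2, 3 at step 6, 6 at step 9); 11 moves as required.

11 - 16 - 17 - 18 - 13 - 8 - 3 - 2 - 1 - 6 - 7 - 12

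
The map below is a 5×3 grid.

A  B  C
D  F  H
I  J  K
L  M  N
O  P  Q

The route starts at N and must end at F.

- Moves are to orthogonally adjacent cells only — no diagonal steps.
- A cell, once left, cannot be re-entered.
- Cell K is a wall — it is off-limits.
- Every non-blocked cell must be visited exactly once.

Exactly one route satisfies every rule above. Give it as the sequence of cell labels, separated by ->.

Need to visit all 14 open cells exactly once, starting at N and ending at F.
Route from N: down to Q, 2× left (reaching O), up to L, right to M, up to J, left to I, 2× up (reaching A), 2× right (reaching C), down to H, left to F — 13 moves in all.
Check: all 14 open cells covered.

N -> Q -> P -> O -> L -> M -> J -> I -> D -> A -> B -> C -> H -> F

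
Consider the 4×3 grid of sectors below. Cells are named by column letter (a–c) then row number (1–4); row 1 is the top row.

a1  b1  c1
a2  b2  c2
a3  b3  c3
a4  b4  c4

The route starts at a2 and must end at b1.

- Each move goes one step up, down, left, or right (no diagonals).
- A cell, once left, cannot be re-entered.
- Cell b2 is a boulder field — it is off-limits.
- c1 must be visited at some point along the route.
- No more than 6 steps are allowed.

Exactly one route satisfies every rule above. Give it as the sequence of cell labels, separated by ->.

a2 -> a3 -> b3 -> c3 -> c2 -> c1 -> b1

The budget equals the shortest possible length, so every move has to be on a shortest route through the required cells.
Route from a2: down 1 to a3, right 2 to c3, up 2 to c1, left 1 to b1 — 6 moves in all.
Check: all required cells visited; 6 ≤ 6 moves.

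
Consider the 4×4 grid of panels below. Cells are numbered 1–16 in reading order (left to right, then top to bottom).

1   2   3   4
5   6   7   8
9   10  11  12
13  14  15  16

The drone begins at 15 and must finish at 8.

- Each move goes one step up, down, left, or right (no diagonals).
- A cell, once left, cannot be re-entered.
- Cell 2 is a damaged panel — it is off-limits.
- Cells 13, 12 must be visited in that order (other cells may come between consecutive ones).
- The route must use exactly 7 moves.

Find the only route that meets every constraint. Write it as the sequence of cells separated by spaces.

15 14 13 9 10 11 12 8

The waypoints must appear in the order 13, 12, with no cell reused.
Route from 15: left 2 to 13, up 1 to 9, right 3 to 12, up 1 to 8 — 7 moves in all.
Check: order respected (13 at step 2, 12 at step 6); 7 moves as required.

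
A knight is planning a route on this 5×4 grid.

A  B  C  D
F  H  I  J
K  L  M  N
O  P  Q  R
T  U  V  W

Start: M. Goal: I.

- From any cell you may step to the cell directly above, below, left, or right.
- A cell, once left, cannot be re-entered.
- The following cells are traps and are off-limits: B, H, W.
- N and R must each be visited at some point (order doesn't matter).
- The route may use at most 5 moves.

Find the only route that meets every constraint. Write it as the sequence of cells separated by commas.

Any route must reach N and R and still end at I within 5 moves, so the order of the required stops is forced.
Route from M: down 1 to Q, right 1 to R, up 2 to J, left 1 to I — 5 moves in all.
Check: all required cells visited; 5 ≤ 5 moves.

M, Q, R, N, J, I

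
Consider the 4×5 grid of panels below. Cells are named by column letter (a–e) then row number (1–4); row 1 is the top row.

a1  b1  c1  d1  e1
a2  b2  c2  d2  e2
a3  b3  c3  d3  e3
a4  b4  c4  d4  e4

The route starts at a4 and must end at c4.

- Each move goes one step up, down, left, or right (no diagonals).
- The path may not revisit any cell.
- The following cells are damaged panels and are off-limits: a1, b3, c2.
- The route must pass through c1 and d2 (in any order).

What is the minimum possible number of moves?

Any route passes through c1 and d2 in some order between a4 and c4. Summing Manhattan distances along each leg and taking the cheapest ordering (a4 → d2 → c1 → c4) gives a lower bound of 5 + 2 + 3 = 10 moves.
A route of 10 moves achieves this: a4 → a3 → a2 → b2 → b1 → c1 → d1 → d2 → d3 → d4 → c4.
Since 10 matches the lower bound, it is optimal.

10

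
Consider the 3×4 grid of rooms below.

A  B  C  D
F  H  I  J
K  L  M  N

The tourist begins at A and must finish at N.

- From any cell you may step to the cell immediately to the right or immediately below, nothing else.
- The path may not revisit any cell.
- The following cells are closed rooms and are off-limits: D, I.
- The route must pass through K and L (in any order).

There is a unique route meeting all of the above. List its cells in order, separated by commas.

Moves only go right or down, so the column and row indices never decrease.
Route from A: 2× down (reaching K), 3× right (reaching N) — 5 moves in all.
Check: all required cells visited.

A, F, K, L, M, N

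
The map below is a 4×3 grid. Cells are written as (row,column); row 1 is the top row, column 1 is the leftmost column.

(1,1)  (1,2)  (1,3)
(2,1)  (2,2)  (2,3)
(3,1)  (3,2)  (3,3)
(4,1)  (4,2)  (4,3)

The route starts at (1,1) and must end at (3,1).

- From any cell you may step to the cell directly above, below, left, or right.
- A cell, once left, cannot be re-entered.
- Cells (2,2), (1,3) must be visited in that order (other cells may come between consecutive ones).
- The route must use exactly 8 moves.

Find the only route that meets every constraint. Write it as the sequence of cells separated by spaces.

The waypoints must appear in the order (2,2), (1,3), with no cell reused.
Route from (1,1): down 1 to (2,1), right 1 to (2,2), up 1 to (1,2), right 1 to (1,3), down 2 to (3,3), left 2 to (3,1) — 8 moves in all.
Check: order respected ((2,2) at step 2, (1,3) at step 4); 8 moves as required.

(1,1) (2,1) (2,2) (1,2) (1,3) (2,3) (3,3) (3,2) (3,1)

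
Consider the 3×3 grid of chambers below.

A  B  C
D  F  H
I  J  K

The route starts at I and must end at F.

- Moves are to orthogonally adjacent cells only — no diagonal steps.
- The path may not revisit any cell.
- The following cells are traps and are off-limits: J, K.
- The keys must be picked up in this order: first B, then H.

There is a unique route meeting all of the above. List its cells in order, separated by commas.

The waypoints must appear in the order B, H, with no cell reused.
Route from I: up 2 to A, right 2 to C, down 1 to H, left 1 to F — 6 moves in all.
Check: order respected (B at step 3, H at step 5).

I, D, A, B, C, H, F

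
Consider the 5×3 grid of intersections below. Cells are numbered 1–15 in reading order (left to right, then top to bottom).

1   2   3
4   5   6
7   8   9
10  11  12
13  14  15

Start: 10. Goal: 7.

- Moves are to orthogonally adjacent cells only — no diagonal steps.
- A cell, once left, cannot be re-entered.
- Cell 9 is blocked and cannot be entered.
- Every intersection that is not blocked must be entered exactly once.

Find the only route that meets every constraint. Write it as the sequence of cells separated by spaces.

10 13 14 15 12 11 8 5 6 3 2 1 4 7

Need to visit all 14 open cells exactly once, starting at 10 and ending at 7.
Cell 15 has only two open neighbours (12 and 14), so the path must pass straight through it: one of those is the cell it's entered from and the other is where it exits.
Route from 10: down to 13, 2× right (reaching 15), up to 12, left to 11, 2× up (reaching 5), right to 6, up to 3, 2× left (reaching 1), 2× down (reaching 7) — 13 moves in all.
Check: all 14 open cells covered.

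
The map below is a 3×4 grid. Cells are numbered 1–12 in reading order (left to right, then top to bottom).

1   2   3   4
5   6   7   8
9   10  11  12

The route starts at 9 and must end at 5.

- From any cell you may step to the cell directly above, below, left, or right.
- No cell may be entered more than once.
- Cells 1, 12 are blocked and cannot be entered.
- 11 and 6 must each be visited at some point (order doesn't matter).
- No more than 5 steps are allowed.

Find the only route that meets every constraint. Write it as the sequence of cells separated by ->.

Any route must reach 11 and 6 and still end at 5 within 5 moves, so the order of the required stops is forced.
Route from 9: right 2 to 11, up 1 to 7, left 2 to 5 — 5 moves in all.
Check: all required cells visited; 5 ≤ 5 moves.

9 -> 10 -> 11 -> 7 -> 6 -> 5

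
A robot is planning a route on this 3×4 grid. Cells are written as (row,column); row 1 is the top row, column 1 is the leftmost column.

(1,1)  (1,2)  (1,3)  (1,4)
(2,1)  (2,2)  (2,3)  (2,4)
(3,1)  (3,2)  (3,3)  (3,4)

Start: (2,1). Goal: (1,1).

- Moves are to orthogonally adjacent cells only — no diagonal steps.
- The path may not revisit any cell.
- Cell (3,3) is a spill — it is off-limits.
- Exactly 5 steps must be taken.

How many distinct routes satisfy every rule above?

2

Need simple routes of exactly 5 moves from (2,1) to (1,1) (Manhattan distance 1, so 2 moves are spent on a detour and 2 undoing it).
Enumerating: (2,1) (3,1) (3,2) (2,2) (1,2) (1,1) | (2,1) (2,2) (2,3) (1,3) (1,2) (1,1).
That gives 2 routes.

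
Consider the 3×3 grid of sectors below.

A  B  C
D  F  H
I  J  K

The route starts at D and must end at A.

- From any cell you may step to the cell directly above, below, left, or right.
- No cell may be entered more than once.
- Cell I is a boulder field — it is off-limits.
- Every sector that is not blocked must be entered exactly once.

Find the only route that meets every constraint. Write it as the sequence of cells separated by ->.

D -> F -> J -> K -> H -> C -> B -> A

Need to visit all 8 open cells exactly once, starting at D and ending at A.
Cell C has only two open neighbours (H and B), so the path must pass straight through it: one of those is the cell it's entered from and the other is where it exits.
Route from D: right to F, down to J, right to K, 2× up (reaching C), 2× left (reaching A) — 7 moves in all.
Check: all 8 open cells covered.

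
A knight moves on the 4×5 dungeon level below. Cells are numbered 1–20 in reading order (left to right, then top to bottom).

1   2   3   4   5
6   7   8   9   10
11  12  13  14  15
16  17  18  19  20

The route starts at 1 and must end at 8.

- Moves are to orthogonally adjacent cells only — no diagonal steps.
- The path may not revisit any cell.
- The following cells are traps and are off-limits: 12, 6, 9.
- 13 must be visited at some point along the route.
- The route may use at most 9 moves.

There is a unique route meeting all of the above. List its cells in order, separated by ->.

The budget equals the shortest possible length, so every move has to be on a shortest route through the required cells.
Route from 1: 4× right (reaching 5), 2× down (reaching 15), 2× left (reaching 13), up to 8 — 9 moves in all.
Check: all required cells visited; 9 ≤ 9 moves.

1 -> 2 -> 3 -> 4 -> 5 -> 10 -> 15 -> 14 -> 13 -> 8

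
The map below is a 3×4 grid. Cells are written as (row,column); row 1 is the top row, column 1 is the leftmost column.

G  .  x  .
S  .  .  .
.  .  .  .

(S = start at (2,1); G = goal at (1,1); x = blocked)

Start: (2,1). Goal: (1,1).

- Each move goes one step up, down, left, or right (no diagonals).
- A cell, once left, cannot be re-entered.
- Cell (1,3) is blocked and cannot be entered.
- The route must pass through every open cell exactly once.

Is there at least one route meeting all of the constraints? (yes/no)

Cell (1,4) has only one open neighbour but is neither the start nor the goal, so a Hamiltonian route would have to both enter and leave it through the same neighbour — impossible without revisiting.

no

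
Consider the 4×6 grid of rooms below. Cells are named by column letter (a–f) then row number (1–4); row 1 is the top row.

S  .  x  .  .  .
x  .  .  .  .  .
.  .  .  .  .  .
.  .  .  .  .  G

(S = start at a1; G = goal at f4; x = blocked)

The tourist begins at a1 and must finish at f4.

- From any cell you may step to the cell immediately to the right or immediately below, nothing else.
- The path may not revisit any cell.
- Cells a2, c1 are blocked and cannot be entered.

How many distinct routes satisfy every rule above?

15

A right/down-only route from a1 to f4 makes exactly 3 down-moves and 5 right-moves in some order.
With no other constraints that would be C(8,3) = 56 routes.
Subtract routes through each blocked cell (inclusion–exclusion for overlaps): − through c1: 20 − through a2: 21 → 15.
That gives 15 routes.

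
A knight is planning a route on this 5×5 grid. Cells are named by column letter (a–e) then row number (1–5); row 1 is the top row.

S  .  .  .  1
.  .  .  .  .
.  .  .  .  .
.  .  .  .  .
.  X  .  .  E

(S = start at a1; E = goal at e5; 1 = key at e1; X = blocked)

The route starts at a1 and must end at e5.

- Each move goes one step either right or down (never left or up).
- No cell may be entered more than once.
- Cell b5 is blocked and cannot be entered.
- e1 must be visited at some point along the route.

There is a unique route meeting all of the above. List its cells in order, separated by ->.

Moves only go right or down, so the column and row indices never decrease.
Route from a1: right 4 to e1, down 4 to e5 — 8 moves in all.
Check: all required cells visited.

a1 -> b1 -> c1 -> d1 -> e1 -> e2 -> e3 -> e4 -> e5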